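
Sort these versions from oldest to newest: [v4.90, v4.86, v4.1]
[v4.1, v4.86, v4.90]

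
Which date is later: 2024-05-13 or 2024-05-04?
2024-05-13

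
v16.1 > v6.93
True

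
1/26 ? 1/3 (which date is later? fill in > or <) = >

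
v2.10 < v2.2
False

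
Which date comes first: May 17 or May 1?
May 1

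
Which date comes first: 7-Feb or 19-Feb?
7-Feb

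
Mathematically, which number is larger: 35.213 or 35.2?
35.213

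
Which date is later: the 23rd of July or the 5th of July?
the 23rd of July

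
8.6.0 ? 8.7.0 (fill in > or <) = <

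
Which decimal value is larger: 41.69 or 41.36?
41.69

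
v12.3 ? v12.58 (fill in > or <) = <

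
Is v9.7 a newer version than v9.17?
No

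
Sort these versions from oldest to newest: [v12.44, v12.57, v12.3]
[v12.3, v12.44, v12.57]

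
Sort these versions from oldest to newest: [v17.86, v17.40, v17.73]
[v17.40, v17.73, v17.86]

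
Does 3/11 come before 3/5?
No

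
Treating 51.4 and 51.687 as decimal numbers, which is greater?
51.687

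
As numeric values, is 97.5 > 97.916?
False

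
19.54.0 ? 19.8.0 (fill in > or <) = >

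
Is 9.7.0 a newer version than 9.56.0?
No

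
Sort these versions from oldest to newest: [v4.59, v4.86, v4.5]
[v4.5, v4.59, v4.86]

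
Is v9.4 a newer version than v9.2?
Yes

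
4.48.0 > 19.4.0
False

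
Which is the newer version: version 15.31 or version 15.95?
version 15.95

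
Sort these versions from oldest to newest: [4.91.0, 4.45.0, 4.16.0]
[4.16.0, 4.45.0, 4.91.0]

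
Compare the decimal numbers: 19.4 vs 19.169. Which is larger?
19.4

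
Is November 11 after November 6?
Yes. Day 11 comes after day 6 in November — this is a date comparison, not a decimal one (the decimal 11.11 would be smaller than 11.6).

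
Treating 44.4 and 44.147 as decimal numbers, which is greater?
44.4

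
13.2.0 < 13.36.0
True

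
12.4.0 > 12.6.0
False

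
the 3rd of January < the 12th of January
True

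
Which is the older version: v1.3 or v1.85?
v1.3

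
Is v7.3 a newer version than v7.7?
No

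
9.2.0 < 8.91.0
False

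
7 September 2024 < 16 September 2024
True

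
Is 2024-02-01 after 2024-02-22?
No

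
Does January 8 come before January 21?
Yes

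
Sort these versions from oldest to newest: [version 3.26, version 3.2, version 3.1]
[version 3.1, version 3.2, version 3.26]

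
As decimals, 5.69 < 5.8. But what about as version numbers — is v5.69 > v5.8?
True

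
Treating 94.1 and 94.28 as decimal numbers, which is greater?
94.28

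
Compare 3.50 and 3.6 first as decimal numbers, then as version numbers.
As decimals: 3.50 < 3.6. As versions: v3.50 > v3.6 (minor version 50 > 6).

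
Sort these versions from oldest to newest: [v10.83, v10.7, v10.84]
[v10.7, v10.83, v10.84]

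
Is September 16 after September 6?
Yes. Day 16 comes after day 6 in September — this is a date comparison, not a decimal one (the decimal 9.16 would be smaller than 9.6).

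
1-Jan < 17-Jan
True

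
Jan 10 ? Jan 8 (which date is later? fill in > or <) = >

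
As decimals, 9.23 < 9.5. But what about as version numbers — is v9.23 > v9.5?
True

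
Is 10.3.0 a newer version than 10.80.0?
No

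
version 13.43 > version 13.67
False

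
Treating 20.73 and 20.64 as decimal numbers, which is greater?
20.73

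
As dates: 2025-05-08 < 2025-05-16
True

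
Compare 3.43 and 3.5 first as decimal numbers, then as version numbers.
As decimals: 3.43 < 3.5. As versions: v3.43 > v3.5 (minor version 43 > 5).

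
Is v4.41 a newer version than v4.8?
Yes. Version numbers are compared segment by segment as integers, not as decimals: minor version 41 > 8, so v4.41 > v4.8 (even though the decimal 4.41 < 4.8).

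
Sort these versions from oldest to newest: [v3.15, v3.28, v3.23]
[v3.15, v3.23, v3.28]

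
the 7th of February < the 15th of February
True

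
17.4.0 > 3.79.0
True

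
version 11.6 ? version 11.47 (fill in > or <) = <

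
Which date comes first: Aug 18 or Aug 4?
Aug 4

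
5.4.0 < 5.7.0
True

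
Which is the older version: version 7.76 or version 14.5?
version 7.76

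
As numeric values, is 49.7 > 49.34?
True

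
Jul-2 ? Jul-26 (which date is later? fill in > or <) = <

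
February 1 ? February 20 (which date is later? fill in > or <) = <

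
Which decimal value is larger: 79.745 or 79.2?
79.745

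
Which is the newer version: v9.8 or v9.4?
v9.8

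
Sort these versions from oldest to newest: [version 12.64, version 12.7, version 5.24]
[version 5.24, version 12.7, version 12.64]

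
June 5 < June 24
True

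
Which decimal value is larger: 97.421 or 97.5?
97.5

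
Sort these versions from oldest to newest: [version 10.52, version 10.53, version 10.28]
[version 10.28, version 10.52, version 10.53]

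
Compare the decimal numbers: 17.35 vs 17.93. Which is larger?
17.93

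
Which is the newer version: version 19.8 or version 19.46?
version 19.46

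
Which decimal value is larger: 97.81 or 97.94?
97.94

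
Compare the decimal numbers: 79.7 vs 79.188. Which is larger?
79.7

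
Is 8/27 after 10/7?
No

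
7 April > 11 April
False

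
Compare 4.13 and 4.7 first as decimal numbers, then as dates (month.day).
As decimals: 4.13 < 4.7. As dates: 4/13 is later than 4/7 (day 13 > day 7).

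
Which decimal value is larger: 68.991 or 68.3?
68.991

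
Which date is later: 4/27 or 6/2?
6/2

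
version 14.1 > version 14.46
False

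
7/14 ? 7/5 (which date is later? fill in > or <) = >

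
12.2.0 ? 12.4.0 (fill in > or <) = <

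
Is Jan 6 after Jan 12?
No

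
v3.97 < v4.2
True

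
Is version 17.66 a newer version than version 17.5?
Yes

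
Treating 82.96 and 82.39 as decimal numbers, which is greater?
82.96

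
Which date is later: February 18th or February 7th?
February 18th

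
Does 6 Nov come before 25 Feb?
No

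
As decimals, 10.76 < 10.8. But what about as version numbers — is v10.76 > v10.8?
True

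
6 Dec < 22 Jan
False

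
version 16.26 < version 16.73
True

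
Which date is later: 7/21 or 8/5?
8/5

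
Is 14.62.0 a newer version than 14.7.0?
Yes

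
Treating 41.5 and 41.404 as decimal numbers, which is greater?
41.5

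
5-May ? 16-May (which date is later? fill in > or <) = <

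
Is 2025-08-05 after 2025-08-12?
No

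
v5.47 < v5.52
True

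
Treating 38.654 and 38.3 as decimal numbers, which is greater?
38.654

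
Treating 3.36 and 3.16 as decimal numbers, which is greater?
3.36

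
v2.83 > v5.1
False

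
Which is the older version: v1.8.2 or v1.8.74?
v1.8.2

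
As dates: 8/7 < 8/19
True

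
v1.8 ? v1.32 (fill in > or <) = <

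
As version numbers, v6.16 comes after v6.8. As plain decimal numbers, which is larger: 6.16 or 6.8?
6.8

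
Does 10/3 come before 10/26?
Yes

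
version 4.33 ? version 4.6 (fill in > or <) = >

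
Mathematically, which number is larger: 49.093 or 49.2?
49.2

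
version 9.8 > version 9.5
True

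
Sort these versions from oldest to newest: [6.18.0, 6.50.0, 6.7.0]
[6.7.0, 6.18.0, 6.50.0]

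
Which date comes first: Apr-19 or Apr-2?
Apr-2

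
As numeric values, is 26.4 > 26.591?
False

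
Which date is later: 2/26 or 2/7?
2/26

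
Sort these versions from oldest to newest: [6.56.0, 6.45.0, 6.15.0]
[6.15.0, 6.45.0, 6.56.0]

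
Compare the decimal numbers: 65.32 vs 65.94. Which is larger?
65.94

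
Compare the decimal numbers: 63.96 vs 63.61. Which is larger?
63.96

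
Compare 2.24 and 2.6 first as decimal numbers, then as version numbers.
As decimals: 2.24 < 2.6. As versions: v2.24 > v2.6 (minor version 24 > 6).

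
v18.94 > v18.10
True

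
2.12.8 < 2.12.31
True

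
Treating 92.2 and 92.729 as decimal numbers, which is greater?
92.729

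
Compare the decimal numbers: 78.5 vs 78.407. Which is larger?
78.5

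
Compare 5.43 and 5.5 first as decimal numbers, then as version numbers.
As decimals: 5.43 < 5.5. As versions: v5.43 > v5.5 (minor version 43 > 5).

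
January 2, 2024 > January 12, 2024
False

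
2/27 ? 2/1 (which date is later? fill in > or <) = >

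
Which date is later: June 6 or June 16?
June 16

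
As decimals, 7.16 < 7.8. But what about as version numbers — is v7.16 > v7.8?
True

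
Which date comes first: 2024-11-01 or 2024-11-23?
2024-11-01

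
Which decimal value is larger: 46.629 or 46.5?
46.629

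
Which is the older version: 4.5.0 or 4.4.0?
4.4.0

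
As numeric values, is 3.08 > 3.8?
False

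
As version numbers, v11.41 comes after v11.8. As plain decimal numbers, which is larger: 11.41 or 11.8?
11.8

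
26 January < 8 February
True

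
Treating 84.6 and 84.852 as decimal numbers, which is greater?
84.852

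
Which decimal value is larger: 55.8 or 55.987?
55.987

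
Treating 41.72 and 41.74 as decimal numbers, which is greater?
41.74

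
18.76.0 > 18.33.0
True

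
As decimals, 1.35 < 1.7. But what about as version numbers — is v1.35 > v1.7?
True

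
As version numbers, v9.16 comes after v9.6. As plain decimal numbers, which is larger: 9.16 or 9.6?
9.6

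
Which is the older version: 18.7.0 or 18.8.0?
18.7.0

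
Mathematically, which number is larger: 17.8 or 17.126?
17.8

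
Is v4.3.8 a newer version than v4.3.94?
No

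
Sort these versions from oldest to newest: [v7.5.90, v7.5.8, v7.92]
[v7.5.8, v7.5.90, v7.92]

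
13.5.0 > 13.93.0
False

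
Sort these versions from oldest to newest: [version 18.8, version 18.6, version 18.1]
[version 18.1, version 18.6, version 18.8]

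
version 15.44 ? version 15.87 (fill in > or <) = <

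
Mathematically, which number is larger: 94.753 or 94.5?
94.753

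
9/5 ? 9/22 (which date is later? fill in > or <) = <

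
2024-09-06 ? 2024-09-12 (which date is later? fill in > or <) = <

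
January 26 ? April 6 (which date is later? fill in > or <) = <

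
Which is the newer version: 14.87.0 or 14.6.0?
14.87.0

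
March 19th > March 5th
True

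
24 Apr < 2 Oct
True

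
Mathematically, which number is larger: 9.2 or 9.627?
9.627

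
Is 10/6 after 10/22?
No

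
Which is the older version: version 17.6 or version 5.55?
version 5.55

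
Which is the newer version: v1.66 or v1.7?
v1.66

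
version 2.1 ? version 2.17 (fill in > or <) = <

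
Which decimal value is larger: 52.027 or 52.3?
52.3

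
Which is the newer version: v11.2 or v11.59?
v11.59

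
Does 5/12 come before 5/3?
No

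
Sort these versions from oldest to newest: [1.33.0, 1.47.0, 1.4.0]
[1.4.0, 1.33.0, 1.47.0]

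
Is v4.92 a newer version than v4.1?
Yes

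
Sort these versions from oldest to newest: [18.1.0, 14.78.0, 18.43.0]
[14.78.0, 18.1.0, 18.43.0]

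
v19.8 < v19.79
True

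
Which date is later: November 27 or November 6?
November 27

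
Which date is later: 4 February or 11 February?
11 February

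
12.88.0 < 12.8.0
False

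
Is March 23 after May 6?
No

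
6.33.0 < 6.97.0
True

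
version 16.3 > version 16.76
False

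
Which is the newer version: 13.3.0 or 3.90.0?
13.3.0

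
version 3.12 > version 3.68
False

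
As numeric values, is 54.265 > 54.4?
False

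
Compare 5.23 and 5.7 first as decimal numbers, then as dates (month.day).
As decimals: 5.23 < 5.7. As dates: 5/23 is later than 5/7 (day 23 > day 7).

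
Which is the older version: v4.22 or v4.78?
v4.22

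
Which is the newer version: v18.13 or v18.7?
v18.13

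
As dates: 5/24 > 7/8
False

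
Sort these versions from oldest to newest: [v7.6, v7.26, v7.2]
[v7.2, v7.6, v7.26]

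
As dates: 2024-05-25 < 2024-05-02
False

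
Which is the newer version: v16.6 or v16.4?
v16.6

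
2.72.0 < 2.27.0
False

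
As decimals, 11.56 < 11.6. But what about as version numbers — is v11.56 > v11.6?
True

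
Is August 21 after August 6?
Yes. Day 21 comes after day 6 in August — this is a date comparison, not a decimal one (the decimal 8.21 would be smaller than 8.6).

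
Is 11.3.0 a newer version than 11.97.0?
No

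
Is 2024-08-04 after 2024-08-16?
No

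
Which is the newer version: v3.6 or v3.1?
v3.6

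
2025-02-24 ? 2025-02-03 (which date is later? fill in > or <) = >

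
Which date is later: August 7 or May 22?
August 7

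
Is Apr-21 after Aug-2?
No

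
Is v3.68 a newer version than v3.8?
Yes. Version numbers are compared segment by segment as integers, not as decimals: minor version 68 > 8, so v3.68 > v3.8 (even though the decimal 3.68 < 3.8).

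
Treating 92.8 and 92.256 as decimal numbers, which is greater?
92.8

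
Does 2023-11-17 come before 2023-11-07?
No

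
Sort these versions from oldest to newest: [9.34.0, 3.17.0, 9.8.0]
[3.17.0, 9.8.0, 9.34.0]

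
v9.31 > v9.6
True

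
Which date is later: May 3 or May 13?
May 13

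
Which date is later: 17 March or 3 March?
17 March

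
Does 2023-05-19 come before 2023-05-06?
No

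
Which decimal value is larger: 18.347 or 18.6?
18.6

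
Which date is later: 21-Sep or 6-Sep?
21-Sep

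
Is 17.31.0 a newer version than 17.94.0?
No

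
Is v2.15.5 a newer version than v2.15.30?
No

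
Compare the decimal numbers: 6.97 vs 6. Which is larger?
6.97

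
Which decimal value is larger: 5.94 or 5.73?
5.94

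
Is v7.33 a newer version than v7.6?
Yes. Version numbers are compared segment by segment as integers, not as decimals: minor version 33 > 6, so v7.33 > v7.6 (even though the decimal 7.33 < 7.6).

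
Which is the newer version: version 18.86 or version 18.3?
version 18.86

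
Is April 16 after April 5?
Yes. Day 16 comes after day 5 in April — this is a date comparison, not a decimal one (the decimal 4.16 would be smaller than 4.5).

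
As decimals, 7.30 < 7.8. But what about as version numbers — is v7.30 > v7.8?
True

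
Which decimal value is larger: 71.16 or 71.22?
71.22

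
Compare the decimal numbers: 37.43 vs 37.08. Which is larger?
37.43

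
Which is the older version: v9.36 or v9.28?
v9.28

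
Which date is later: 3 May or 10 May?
10 May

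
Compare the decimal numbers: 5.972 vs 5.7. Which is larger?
5.972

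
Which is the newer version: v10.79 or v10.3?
v10.79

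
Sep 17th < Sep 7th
False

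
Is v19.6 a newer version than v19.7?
No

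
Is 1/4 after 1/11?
No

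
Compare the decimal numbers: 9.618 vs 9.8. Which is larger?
9.8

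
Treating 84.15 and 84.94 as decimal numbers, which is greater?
84.94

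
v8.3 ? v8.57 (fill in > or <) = <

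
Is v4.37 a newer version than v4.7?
Yes. Version numbers are compared segment by segment as integers, not as decimals: minor version 37 > 7, so v4.37 > v4.7 (even though the decimal 4.37 < 4.7).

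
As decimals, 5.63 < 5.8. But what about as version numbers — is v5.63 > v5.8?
True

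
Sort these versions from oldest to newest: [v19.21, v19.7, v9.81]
[v9.81, v19.7, v19.21]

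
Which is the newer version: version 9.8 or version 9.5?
version 9.8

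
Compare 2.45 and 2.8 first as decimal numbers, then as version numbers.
As decimals: 2.45 < 2.8. As versions: v2.45 > v2.8 (minor version 45 > 8).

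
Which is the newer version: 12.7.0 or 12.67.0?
12.67.0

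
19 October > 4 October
True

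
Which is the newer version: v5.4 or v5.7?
v5.7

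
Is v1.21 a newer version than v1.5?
Yes. Version numbers are compared segment by segment as integers, not as decimals: minor version 21 > 5, so v1.21 > v1.5 (even though the decimal 1.21 < 1.5).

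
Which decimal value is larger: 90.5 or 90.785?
90.785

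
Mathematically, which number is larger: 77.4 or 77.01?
77.4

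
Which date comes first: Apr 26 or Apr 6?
Apr 6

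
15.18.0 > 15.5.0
True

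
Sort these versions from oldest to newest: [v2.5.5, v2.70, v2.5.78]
[v2.5.5, v2.5.78, v2.70]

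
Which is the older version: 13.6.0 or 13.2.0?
13.2.0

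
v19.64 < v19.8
False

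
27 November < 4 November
False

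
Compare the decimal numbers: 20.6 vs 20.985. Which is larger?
20.985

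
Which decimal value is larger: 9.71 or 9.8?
9.8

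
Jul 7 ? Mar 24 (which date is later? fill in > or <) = >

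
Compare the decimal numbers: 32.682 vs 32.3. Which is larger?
32.682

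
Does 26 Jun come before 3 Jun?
No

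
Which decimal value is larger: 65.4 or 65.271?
65.4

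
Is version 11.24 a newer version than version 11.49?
No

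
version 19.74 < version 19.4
False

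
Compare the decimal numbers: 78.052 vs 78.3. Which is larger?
78.3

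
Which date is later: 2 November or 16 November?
16 November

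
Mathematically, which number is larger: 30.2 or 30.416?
30.416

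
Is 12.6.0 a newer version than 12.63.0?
No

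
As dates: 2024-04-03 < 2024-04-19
True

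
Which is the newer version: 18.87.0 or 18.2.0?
18.87.0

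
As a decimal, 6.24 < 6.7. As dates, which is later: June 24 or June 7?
June 24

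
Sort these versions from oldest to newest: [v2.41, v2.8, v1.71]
[v1.71, v2.8, v2.41]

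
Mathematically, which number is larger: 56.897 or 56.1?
56.897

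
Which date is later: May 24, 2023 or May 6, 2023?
May 24, 2023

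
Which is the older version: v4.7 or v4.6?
v4.6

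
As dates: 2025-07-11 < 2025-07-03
False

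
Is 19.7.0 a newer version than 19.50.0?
No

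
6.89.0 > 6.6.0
True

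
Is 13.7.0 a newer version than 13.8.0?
No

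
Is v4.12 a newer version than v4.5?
Yes. Version numbers are compared segment by segment as integers, not as decimals: minor version 12 > 5, so v4.12 > v4.5 (even though the decimal 4.12 < 4.5).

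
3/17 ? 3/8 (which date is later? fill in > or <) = >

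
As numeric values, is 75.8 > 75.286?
True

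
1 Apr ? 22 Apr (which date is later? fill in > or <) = <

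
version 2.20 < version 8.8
True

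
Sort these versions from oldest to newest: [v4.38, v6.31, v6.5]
[v4.38, v6.5, v6.31]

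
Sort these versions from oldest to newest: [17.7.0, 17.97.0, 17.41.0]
[17.7.0, 17.41.0, 17.97.0]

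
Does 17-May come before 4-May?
No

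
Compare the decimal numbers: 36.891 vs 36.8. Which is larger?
36.891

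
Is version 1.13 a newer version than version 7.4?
No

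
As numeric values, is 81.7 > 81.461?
True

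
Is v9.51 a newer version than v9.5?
Yes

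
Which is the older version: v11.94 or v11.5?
v11.5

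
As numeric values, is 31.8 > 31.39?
True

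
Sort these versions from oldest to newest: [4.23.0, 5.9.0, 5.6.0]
[4.23.0, 5.6.0, 5.9.0]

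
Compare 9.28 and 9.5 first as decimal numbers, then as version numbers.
As decimals: 9.28 < 9.5. As versions: v9.28 > v9.5 (minor version 28 > 5).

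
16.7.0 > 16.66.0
False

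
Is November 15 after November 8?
Yes. Day 15 comes after day 8 in November — this is a date comparison, not a decimal one (the decimal 11.15 would be smaller than 11.8).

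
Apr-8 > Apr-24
False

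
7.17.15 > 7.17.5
True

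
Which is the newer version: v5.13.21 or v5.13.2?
v5.13.21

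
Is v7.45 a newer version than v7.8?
Yes. Version numbers are compared segment by segment as integers, not as decimals: minor version 45 > 8, so v7.45 > v7.8 (even though the decimal 7.45 < 7.8).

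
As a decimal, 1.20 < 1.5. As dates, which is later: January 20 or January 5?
January 20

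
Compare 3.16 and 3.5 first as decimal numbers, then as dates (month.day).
As decimals: 3.16 < 3.5. As dates: 3/16 is later than 3/5 (day 16 > day 5).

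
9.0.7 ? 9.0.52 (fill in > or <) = <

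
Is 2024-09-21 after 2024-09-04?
Yes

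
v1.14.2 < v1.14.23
True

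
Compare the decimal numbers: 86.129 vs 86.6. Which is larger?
86.6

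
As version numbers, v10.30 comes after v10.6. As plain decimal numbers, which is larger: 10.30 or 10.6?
10.6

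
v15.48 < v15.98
True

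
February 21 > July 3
False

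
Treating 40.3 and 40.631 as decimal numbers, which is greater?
40.631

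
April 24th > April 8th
True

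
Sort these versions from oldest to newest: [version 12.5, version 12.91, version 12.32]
[version 12.5, version 12.32, version 12.91]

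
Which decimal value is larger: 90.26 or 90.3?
90.3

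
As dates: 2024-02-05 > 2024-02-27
False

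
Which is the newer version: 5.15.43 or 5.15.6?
5.15.43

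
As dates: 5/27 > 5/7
True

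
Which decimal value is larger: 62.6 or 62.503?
62.6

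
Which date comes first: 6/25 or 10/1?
6/25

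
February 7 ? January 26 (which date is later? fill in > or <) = >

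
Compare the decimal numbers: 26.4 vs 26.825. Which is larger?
26.825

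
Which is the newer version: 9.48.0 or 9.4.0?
9.48.0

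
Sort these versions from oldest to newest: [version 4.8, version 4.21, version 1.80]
[version 1.80, version 4.8, version 4.21]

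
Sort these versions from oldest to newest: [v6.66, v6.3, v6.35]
[v6.3, v6.35, v6.66]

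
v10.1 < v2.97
False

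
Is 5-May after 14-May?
No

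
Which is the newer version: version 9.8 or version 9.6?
version 9.8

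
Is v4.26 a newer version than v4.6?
Yes. Version numbers are compared segment by segment as integers, not as decimals: minor version 26 > 6, so v4.26 > v4.6 (even though the decimal 4.26 < 4.6).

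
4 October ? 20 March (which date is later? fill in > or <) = >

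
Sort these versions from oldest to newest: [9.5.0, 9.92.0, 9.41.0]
[9.5.0, 9.41.0, 9.92.0]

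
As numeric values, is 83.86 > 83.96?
False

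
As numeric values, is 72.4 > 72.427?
False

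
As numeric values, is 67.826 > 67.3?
True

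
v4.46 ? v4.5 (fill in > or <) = >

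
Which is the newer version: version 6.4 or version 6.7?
version 6.7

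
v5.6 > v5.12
False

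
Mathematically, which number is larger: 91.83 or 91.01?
91.83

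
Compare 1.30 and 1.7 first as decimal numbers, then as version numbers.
As decimals: 1.30 < 1.7. As versions: v1.30 > v1.7 (minor version 30 > 7).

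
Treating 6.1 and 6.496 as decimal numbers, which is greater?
6.496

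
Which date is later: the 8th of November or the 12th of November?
the 12th of November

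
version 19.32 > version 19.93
False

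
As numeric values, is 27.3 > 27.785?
False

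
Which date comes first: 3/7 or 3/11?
3/7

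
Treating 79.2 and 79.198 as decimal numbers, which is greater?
79.2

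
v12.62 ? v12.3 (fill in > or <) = >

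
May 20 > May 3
True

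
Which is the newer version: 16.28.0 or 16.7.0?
16.28.0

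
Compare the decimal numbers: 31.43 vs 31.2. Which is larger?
31.43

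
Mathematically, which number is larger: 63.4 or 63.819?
63.819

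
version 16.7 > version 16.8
False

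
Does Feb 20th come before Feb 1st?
No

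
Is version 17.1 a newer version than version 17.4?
No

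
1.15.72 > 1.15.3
True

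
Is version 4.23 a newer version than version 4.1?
Yes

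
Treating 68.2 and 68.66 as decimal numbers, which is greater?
68.66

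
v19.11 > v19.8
True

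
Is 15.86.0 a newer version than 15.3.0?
Yes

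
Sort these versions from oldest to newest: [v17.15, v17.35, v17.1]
[v17.1, v17.15, v17.35]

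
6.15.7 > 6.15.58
False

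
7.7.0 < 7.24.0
True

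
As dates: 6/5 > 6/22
False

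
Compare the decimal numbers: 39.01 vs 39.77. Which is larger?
39.77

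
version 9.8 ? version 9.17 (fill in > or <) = <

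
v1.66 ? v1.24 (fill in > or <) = >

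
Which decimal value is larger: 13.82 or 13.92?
13.92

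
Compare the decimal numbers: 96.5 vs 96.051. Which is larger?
96.5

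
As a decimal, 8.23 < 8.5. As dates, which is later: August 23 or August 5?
August 23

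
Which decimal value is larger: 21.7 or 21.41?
21.7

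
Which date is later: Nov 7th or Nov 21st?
Nov 21st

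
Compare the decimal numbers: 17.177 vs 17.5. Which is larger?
17.5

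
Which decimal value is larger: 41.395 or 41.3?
41.395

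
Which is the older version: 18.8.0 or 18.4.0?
18.4.0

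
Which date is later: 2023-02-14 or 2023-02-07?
2023-02-14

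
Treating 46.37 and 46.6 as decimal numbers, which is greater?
46.6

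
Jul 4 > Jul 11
False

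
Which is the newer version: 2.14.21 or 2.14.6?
2.14.21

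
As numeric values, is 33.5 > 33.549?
False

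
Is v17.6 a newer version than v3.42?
Yes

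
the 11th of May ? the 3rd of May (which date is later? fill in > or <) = >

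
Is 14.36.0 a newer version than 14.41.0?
No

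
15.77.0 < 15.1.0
False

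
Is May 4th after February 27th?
Yes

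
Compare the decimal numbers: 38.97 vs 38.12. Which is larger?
38.97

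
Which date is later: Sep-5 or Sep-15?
Sep-15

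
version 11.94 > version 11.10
True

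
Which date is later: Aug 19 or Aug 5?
Aug 19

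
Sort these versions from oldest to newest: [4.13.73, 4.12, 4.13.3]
[4.12, 4.13.3, 4.13.73]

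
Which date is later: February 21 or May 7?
May 7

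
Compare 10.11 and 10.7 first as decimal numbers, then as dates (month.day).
As decimals: 10.11 < 10.7. As dates: 10/11 is later than 10/7 (day 11 > day 7).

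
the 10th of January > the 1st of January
True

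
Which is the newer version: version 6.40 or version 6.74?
version 6.74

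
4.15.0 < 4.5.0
False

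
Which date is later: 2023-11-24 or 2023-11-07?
2023-11-24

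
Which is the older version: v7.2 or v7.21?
v7.2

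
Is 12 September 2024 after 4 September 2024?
Yes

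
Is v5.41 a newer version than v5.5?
Yes. Version numbers are compared segment by segment as integers, not as decimals: minor version 41 > 5, so v5.41 > v5.5 (even though the decimal 5.41 < 5.5).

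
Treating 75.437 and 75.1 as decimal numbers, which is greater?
75.437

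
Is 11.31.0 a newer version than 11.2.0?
Yes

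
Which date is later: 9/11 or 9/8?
9/11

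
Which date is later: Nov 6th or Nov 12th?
Nov 12th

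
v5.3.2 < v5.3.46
True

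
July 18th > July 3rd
True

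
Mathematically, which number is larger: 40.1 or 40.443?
40.443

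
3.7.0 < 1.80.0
False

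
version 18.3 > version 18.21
False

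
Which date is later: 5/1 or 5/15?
5/15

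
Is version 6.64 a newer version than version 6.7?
Yes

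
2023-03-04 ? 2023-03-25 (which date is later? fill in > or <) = <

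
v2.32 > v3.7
False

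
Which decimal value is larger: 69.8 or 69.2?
69.8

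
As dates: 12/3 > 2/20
True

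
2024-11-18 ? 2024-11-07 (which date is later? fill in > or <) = >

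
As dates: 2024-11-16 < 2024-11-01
False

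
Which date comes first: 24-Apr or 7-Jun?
24-Apr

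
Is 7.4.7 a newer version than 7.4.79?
No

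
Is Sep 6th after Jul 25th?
Yes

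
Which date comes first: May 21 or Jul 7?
May 21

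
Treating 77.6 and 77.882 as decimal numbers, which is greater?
77.882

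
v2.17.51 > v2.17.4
True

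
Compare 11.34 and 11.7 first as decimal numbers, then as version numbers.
As decimals: 11.34 < 11.7. As versions: v11.34 > v11.7 (minor version 34 > 7).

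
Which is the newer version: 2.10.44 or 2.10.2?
2.10.44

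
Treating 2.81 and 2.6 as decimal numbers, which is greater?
2.81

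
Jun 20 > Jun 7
True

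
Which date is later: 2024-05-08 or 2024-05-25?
2024-05-25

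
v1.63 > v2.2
False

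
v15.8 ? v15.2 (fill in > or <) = >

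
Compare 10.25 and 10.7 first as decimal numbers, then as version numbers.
As decimals: 10.25 < 10.7. As versions: v10.25 > v10.7 (minor version 25 > 7).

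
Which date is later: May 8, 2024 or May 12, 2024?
May 12, 2024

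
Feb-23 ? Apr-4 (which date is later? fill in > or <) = <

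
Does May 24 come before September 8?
Yes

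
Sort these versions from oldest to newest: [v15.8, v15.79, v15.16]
[v15.8, v15.16, v15.79]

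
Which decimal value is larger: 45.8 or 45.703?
45.8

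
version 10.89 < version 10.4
False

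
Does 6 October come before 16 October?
Yes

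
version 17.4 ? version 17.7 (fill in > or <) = <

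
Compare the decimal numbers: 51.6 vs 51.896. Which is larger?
51.896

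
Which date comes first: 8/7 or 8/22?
8/7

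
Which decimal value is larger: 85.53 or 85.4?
85.53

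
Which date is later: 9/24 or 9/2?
9/24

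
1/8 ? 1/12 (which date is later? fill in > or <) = <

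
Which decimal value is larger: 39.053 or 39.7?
39.7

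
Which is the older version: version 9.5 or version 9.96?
version 9.5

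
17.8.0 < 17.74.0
True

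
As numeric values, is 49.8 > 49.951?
False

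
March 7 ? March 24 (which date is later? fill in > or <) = <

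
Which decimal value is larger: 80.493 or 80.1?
80.493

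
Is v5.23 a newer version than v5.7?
Yes. Version numbers are compared segment by segment as integers, not as decimals: minor version 23 > 7, so v5.23 > v5.7 (even though the decimal 5.23 < 5.7).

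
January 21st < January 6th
False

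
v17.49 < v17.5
False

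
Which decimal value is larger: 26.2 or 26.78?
26.78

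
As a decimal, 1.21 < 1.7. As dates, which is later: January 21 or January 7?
January 21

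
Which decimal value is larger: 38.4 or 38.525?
38.525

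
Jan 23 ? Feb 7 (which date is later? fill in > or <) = <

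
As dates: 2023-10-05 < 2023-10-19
True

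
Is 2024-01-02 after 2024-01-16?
No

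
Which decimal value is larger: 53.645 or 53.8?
53.8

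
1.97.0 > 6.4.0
False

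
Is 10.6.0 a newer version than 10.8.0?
No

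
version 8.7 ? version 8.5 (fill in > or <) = >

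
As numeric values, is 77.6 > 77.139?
True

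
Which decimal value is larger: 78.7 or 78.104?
78.7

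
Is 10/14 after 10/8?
Yes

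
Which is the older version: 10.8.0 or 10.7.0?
10.7.0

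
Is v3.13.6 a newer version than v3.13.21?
No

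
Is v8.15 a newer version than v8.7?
Yes. Version numbers are compared segment by segment as integers, not as decimals: minor version 15 > 7, so v8.15 > v8.7 (even though the decimal 8.15 < 8.7).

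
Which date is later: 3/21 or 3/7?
3/21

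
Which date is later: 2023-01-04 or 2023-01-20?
2023-01-20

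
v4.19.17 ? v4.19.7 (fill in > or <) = >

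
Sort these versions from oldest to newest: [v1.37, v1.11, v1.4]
[v1.4, v1.11, v1.37]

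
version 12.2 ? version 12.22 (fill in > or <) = <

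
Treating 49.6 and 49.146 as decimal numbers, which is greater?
49.6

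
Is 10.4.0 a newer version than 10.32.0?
No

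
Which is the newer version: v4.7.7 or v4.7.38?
v4.7.38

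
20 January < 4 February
True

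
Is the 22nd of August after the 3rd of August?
Yes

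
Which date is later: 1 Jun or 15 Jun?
15 Jun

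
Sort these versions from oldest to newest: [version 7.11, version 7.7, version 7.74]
[version 7.7, version 7.11, version 7.74]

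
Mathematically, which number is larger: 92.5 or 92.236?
92.5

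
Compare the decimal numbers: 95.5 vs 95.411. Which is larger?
95.5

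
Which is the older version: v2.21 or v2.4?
v2.4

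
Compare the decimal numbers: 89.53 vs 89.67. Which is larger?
89.67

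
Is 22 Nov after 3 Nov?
Yes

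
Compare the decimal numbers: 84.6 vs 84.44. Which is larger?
84.6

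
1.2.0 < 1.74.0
True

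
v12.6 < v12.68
True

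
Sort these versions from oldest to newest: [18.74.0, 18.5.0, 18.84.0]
[18.5.0, 18.74.0, 18.84.0]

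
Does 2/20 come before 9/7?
Yes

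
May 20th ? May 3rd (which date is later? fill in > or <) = >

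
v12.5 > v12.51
False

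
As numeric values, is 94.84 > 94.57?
True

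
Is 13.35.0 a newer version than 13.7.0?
Yes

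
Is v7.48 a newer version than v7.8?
Yes. Version numbers are compared segment by segment as integers, not as decimals: minor version 48 > 8, so v7.48 > v7.8 (even though the decimal 7.48 < 7.8).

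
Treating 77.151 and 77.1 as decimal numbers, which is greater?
77.151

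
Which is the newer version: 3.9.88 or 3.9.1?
3.9.88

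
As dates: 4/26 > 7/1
False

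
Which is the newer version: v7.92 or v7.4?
v7.92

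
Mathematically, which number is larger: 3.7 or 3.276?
3.7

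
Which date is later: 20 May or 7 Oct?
7 Oct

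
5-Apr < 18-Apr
True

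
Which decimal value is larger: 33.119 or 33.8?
33.8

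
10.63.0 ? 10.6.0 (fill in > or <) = >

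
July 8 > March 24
True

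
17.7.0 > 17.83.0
False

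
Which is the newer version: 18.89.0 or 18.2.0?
18.89.0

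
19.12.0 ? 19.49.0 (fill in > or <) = <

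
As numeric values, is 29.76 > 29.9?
False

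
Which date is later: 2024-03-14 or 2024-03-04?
2024-03-14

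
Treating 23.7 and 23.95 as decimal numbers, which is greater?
23.95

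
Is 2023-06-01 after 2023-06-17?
No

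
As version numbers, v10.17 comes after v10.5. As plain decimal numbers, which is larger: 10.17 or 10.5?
10.5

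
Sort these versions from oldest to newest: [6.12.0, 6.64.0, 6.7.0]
[6.7.0, 6.12.0, 6.64.0]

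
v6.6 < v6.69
True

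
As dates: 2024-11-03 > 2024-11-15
False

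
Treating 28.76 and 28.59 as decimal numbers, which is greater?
28.76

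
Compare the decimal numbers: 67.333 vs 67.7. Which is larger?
67.7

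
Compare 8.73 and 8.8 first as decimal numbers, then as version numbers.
As decimals: 8.73 < 8.8. As versions: v8.73 > v8.8 (minor version 73 > 8).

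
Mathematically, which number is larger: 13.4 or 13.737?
13.737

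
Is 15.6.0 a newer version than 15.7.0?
No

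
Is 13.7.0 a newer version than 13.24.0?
No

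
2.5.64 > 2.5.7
True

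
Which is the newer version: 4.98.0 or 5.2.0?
5.2.0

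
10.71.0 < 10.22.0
False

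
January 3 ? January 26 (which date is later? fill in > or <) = <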